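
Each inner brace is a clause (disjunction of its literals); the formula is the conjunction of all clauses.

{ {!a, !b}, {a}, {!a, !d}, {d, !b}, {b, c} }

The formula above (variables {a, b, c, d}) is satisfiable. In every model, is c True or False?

True

Suppose c = false.
Unit clause (a) forces a = true.
Unit clause (!b) forces b = false.
That conflicts with the unit clause (b).
So every satisfying assignment has c = True.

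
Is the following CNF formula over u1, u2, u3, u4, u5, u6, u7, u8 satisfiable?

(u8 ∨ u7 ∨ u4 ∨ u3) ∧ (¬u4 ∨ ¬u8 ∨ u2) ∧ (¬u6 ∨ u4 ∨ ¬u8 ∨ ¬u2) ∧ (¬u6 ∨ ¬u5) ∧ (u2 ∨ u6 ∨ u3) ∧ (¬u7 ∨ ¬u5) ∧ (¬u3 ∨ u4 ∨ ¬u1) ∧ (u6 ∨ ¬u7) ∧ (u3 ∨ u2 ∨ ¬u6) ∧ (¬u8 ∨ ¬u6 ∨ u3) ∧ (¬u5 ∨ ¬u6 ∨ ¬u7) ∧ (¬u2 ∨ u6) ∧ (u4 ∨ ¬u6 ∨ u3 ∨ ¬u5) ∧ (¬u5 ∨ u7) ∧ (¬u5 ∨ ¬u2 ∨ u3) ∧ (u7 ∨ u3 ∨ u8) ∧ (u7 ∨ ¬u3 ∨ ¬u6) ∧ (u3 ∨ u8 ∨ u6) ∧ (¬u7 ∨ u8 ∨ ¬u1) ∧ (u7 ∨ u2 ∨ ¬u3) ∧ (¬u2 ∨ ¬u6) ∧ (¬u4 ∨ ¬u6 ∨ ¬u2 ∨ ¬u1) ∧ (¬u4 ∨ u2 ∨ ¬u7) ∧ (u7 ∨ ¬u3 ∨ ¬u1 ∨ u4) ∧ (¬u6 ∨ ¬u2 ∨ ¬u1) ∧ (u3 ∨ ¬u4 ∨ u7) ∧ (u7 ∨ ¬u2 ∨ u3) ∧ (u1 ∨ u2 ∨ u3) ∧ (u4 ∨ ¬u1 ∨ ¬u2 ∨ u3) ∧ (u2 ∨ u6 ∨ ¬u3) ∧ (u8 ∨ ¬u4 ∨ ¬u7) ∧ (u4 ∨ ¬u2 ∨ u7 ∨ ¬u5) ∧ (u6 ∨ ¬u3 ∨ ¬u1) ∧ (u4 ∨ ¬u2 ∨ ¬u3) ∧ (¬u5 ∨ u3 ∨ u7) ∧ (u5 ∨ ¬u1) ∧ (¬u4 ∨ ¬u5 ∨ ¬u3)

Satisfiable

Suppose u6 = True.
The clause (¬u5) is unit, so u5 = False.
The clause (¬u2) is unit, so u2 = False.
The clause (u3) is unit, so u3 = True.
The clause (u7) is unit, so u7 = True.
The clause (¬u4) is unit, so u4 = False.
The clause (¬u1) is unit, so u1 = False.
Every clause is now satisfied; u8 is unconstrained.
A satisfying assignment: u1=False,  u2=False,  u3=True,  u4=False,  u5=False,  u6=True,  u7=True,  u8=True.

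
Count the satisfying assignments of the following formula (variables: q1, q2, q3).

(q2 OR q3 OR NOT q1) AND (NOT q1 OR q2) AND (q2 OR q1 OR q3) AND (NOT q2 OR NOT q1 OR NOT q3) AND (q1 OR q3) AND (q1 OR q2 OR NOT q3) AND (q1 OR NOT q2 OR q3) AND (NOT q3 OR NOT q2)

There are 2^3 = 8 truth assignments over (q1, q2, q3).
Check each against the 8 clauses (columns in the order q1, q2, q3):
  F F F  ✗ fails (q2 OR q1 OR q3)
  F F T  ✗ fails (q1 OR q2 OR NOT q3)
  F T F  ✗ fails (q1 OR q3)
  F T T  ✗ fails (NOT q3 OR NOT q2)
  T F F  ✗ fails (q2 OR q3 OR NOT q1)
  T F T  ✗ fails (NOT q1 OR q2)
  T T F  ✓ satisfies all
  T T T  ✗ fails (NOT q2 OR NOT q1 OR NOT q3)
1 of the 8 rows is a model.

1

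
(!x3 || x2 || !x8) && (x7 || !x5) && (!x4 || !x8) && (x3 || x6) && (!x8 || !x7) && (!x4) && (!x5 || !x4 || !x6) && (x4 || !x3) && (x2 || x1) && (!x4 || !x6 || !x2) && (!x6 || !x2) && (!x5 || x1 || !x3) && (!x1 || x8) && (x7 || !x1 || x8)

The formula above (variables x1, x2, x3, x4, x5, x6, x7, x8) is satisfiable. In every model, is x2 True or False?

False

Suppose x2 = true.
From the singleton clause (!x4), x4 = false.
From the singleton clause (!x3), x3 = false.
From the singleton clause (x6), x6 = true.
That conflicts with the unit clause (!x6).
So every satisfying assignment has x2 = False.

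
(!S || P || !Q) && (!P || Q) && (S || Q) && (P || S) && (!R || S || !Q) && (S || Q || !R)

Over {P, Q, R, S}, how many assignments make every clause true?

There are 2^4 = 16 truth assignments over (P, Q, R, S).
Split on S. With S = true, the clauses containing S are satisfied and !S drops from the rest; 4 of the 2^3 = 8 assignments to the other variables satisfy what remains.
With S = false, by the same count on the reduced clause set, 1 assignment works.
(One model: P=F, Q=F, R=F, S=T.)
Total: 4 + 1 = 5.

5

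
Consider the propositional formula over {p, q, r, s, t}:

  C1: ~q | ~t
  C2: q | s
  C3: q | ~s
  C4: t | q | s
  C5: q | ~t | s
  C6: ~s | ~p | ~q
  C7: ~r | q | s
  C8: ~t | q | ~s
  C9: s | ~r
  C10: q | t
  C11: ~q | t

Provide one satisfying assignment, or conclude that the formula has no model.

UNSATISFIABLE

Try q = 0.
From the singleton clause (s), s = 1.
That conflicts with the unit clause (~s).
That branch fails; take q = 1 instead.
From the singleton clause (~t), t = 0.
That conflicts with the unit clause (t).
Both values of q lead to a conflict.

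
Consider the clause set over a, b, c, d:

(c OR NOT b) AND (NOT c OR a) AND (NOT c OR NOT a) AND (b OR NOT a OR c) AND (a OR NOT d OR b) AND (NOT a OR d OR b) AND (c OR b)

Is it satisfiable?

No, unsatisfiable

Branch on c: set c = true.
Unit clause (a) forces a = true.
But (NOT a) is also a unit clause — contradiction.
Backtrack on c: now try c = false.
Unit clause (NOT b) forces b = false.
But (b) is also a unit clause — contradiction.
Neither c = true nor c = false works.
No assignment satisfies every clause.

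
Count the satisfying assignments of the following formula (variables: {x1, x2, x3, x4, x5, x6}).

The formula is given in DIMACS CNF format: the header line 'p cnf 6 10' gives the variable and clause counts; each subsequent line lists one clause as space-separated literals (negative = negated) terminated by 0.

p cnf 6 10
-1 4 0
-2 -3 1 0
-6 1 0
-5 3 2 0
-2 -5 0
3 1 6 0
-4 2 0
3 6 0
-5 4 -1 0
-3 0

1

There are 2^6 = 64 truth assignments over (x1, x2, x3, x4, x5, x6).
Split on x1. With x1 = True, the clauses containing x1 are satisfied and ¬x1 drops from the rest; 1 of the 2^5 = 32 assignments to the other variables satisfy what remains.
With x1 = False, by the same count on the reduced clause set, 0 assignments work.
Total: 1 + 0 = 1.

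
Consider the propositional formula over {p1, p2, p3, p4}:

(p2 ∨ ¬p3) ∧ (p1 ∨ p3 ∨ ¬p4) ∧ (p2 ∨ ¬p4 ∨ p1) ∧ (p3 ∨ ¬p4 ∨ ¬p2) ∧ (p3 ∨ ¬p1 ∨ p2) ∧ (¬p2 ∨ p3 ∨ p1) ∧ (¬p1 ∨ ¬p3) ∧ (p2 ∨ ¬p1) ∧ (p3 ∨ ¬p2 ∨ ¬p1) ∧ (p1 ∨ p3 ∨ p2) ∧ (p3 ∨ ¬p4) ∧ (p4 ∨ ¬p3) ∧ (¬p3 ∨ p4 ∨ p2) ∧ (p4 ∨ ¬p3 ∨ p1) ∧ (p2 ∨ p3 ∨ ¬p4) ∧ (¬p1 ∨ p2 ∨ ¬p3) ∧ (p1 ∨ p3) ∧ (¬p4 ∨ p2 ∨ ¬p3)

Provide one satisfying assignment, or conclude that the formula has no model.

Try p2 = True.
Try p3 = True.
The clause (¬p1) is unit, so p1 = False.
The clause (p4) is unit, so p4 = True.
Every clause now holds.

p1 ↦ False; p2 ↦ True; p3 ↦ True; p4 ↦ True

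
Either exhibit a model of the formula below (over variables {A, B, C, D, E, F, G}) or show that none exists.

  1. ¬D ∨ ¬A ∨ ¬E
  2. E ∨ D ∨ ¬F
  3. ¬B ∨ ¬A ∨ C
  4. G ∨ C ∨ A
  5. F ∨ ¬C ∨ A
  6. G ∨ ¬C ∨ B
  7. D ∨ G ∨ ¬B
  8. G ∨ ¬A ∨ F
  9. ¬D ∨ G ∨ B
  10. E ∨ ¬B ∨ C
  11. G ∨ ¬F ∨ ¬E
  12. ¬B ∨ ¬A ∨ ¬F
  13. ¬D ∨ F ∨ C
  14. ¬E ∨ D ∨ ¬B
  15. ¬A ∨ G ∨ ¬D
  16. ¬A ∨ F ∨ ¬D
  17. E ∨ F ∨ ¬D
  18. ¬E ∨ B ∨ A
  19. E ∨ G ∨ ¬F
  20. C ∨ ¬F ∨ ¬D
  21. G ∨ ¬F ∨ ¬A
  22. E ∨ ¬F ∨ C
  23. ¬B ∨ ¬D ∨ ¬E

A=True; B=True; C=True; D=False; E=False; F=False; G=True

Try D = False.
Try E = False.
The clause (¬F) is unit, so F = False.
Try C = True.
The clause (A) is unit, so A = True.
The clause (G) is unit, so G = True.
All clauses hold; B can take either value.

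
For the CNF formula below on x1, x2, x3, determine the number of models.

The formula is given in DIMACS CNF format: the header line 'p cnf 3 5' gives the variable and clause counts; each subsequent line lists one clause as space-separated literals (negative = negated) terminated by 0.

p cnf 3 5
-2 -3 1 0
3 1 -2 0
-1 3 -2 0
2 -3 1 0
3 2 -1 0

There are 2^3 = 8 truth assignments over (x1, x2, x3).
Check each against the 5 clauses (columns in the order x1, x2, x3):
  F F F  ✓ satisfies all
  F F T  ✗ fails (x2 ∨ ¬x3 ∨ x1)
  F T F  ✗ fails (x3 ∨ x1 ∨ ¬x2)
  F T T  ✗ fails (¬x2 ∨ ¬x3 ∨ x1)
  T F F  ✗ fails (x3 ∨ x2 ∨ ¬x1)
  T F T  ✓ satisfies all
  T T F  ✗ fails (¬x1 ∨ x3 ∨ ¬x2)
  T T T  ✓ satisfies all
3 of the 8 rows are models.

3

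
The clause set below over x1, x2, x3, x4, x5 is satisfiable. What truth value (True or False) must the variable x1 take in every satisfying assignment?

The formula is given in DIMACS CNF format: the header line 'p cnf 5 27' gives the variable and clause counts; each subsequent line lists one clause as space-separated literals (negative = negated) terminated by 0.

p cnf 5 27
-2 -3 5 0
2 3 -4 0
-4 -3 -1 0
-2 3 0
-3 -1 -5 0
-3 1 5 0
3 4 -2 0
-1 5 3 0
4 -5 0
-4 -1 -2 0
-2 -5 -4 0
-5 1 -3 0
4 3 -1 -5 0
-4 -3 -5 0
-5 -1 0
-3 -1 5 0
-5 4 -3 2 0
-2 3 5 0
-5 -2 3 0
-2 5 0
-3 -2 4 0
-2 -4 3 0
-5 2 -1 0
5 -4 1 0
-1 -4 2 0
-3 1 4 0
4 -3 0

False

Suppose x1 = True.
From the singleton clause (¬x5), x5 = False.
From the singleton clause (x3), x3 = True.
That conflicts with the unit clause (¬x3).
So every satisfying assignment has x1 = False.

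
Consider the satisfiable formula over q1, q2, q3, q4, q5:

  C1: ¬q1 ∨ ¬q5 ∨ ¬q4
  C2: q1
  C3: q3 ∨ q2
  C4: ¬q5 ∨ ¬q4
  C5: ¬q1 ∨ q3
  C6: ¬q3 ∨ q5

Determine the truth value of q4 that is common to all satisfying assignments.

False

Suppose q4 = True.
The clause (q1) is unit, so q1 = True.
The clause (¬q5) is unit, so q5 = False.
The clause (q3) is unit, so q3 = True.
But (¬q3) is also a unit clause — contradiction.
So every satisfying assignment has q4 = False.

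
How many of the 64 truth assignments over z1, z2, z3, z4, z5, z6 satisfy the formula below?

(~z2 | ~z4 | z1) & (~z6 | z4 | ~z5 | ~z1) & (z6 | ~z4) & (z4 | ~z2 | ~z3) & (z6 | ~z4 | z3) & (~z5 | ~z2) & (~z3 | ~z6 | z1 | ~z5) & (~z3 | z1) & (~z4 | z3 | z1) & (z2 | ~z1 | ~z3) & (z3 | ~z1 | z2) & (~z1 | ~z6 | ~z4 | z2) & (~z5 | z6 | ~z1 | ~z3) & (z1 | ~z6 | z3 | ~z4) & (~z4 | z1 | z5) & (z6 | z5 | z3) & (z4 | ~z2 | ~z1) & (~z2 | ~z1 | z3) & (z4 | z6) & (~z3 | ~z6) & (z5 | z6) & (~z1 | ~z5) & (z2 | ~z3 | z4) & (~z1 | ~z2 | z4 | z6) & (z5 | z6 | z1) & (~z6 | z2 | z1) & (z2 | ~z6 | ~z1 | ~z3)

1

There are 2^6 = 64 truth assignments over (z1, z2, z3, z4, z5, z6).
Split on z1. With z1 = 1, the clauses containing z1 are satisfied and ~z1 drops from the rest; 0 of the 2^5 = 32 assignments to the other variables satisfy what remains.
With z1 = 0, by the same count on the reduced clause set, 1 assignment works.
Total: 0 + 1 = 1.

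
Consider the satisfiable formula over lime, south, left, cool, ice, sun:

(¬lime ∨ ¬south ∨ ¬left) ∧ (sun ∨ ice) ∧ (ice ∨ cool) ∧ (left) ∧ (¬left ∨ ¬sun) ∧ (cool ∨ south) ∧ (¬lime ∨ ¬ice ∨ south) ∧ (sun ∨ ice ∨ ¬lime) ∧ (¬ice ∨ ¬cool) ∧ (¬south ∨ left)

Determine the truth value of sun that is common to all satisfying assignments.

False

Suppose sun = True.
(left) alone gives left = True.
That conflicts with the unit clause (¬left).
So every satisfying assignment has sun = False.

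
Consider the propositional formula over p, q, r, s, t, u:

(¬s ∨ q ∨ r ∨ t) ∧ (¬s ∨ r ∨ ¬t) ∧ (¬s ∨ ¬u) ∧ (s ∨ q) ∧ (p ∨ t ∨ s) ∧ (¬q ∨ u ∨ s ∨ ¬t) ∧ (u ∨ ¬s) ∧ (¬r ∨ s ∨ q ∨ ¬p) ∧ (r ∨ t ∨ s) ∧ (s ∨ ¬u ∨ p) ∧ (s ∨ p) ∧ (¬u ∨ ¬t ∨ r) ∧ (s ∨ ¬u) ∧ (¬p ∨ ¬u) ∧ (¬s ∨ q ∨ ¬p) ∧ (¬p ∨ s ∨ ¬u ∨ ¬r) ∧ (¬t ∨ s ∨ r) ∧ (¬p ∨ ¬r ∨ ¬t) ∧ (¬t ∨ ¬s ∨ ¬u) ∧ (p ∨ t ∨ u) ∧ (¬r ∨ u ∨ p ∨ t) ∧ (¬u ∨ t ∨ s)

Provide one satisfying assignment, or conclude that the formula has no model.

Branch on s: set s = False.
Unit clause (q) forces q = True.
Unit clause (p) forces p = True.
Unit clause (¬u) forces u = False.
Unit clause (¬t) forces t = False.
Unit clause (r) forces r = True.
Every clause now holds.

p=True; q=True; r=True; s=False; t=False; u=False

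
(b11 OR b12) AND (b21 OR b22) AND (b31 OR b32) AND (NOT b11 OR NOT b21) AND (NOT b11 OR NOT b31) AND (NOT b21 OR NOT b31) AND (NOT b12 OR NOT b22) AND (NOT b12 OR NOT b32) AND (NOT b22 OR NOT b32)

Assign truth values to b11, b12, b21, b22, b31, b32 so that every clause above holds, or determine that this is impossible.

UNSATISFIABLE

Branch on b11: set b11 = true.
Unit clause (NOT b21) forces b21 = false.
Unit clause (b22) forces b22 = true.
Unit clause (NOT b31) forces b31 = false.
Unit clause (b32) forces b32 = true.
That conflicts with the unit clause (NOT b32).
That branch fails; take b11 = false instead.
Unit clause (b12) forces b12 = true.
Unit clause (NOT b22) forces b22 = false.
Unit clause (b21) forces b21 = true.
Unit clause (NOT b31) forces b31 = false.
Unit clause (b32) forces b32 = true.
That conflicts with the unit clause (NOT b32).
Neither b11 = true nor b11 = false works.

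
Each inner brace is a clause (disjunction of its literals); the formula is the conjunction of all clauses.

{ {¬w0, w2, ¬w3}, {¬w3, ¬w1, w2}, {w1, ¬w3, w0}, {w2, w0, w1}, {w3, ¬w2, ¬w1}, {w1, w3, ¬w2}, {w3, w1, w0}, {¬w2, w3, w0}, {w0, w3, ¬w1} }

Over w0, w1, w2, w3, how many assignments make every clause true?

There are 2^4 = 16 truth assignments over (w0, w1, w2, w3).
Check each against the 9 clauses (columns in the order w0, w1, w2, w3):
  F F F F  ✗ fails (w2 ∨ w0 ∨ w1)
  F F F T  ✗ fails (w1 ∨ ¬w3 ∨ w0)
  F F T F  ✗ fails (w1 ∨ w3 ∨ ¬w2)
  F F T T  ✗ fails (w1 ∨ ¬w3 ∨ w0)
  F T F F  ✗ fails (w0 ∨ w3 ∨ ¬w1)
  F T F T  ✗ fails (¬w3 ∨ ¬w1 ∨ w2)
  F T T F  ✗ fails (w3 ∨ ¬w2 ∨ ¬w1)
  F T T T  ✓ satisfies all
  T F F F  ✓ satisfies all
  T F F T  ✗ fails (¬w0 ∨ w2 ∨ ¬w3)
  T F T F  ✗ fails (w1 ∨ w3 ∨ ¬w2)
  T F T T  ✓ satisfies all
  T T F F  ✓ satisfies all
  T T F T  ✗ fails (¬w0 ∨ w2 ∨ ¬w3)
  T T T F  ✗ fails (w3 ∨ ¬w2 ∨ ¬w1)
  T T T T  ✓ satisfies all
5 of the 16 rows are models.

5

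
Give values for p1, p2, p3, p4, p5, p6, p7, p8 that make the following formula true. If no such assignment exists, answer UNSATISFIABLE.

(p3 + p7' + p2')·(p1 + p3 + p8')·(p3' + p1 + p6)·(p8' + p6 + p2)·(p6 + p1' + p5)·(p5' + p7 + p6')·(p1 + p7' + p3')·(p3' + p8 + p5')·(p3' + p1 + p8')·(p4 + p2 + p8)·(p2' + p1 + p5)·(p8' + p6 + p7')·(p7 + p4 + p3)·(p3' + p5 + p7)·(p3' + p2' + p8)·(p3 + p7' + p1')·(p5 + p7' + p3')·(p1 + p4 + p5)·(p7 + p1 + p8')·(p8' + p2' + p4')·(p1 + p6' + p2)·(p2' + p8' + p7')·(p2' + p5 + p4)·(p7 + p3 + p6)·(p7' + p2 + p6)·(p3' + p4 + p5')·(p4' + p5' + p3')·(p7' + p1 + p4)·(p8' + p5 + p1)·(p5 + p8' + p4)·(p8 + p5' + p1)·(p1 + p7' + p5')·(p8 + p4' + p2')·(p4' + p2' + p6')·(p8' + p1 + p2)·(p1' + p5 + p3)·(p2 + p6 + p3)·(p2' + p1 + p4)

UNSATISFIABLE

Suppose p3 = 1.
Suppose p1 = 1.
Suppose p6 = 1.
Suppose p5 = 0.
From the singleton clause (p7), p7 = 1.
Now (p7') is unsatisfied and unit — conflict.
Backtrack on p5: now try p5 = 1.
From the singleton clause (p7), p7 = 1.
From the singleton clause (p8), p8 = 1.
From the singleton clause (p2'), p2 = 0.
From the singleton clause (p4), p4 = 1.
Now (p4') is unsatisfied and unit — conflict.
Both values of p5 lead to a conflict.
Backtrack on p6: now try p6 = 0.
From the singleton clause (p5), p5 = 1.
From the singleton clause (p8), p8 = 1.
From the singleton clause (p2), p2 = 1.
From the singleton clause (p7'), p7 = 0.
From the singleton clause (p4'), p4 = 0.
Now (p4) is unsatisfied and unit — conflict.
Both values of p6 lead to a conflict.
Backtrack on p1: now try p1 = 0.
From the singleton clause (p6), p6 = 1.
From the singleton clause (p7'), p7 = 0.
From the singleton clause (p5'), p5 = 0.
Now (p5) is unsatisfied and unit — conflict.
Both values of p1 lead to a conflict.
Backtrack on p3: now try p3 = 0.
Suppose p7 = 0.
From the singleton clause (p4), p4 = 1.
From the singleton clause (p6), p6 = 1.
From the singleton clause (p5'), p5 = 0.
From the singleton clause (p2'), p2 = 0.
From the singleton clause (p1), p1 = 1.
Now (p1') is unsatisfied and unit — conflict.
Backtrack on p7: now try p7 = 1.
From the singleton clause (p2'), p2 = 0.
From the singleton clause (p1'), p1 = 0.
From the singleton clause (p8'), p8 = 0.
From the singleton clause (p4), p4 = 1.
From the singleton clause (p6'), p6 = 0.
Now (p6) is unsatisfied and unit — conflict.
Both values of p7 lead to a conflict.
Both values of p3 lead to a conflict.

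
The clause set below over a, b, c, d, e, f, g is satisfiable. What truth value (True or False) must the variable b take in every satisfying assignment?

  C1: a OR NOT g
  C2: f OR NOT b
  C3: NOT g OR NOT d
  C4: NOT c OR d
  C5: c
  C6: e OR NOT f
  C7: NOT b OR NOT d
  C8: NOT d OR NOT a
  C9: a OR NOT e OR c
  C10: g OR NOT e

Suppose b = true.
(f) alone gives f = true.
(c) alone gives c = true.
(d) alone gives d = true.
Now (NOT d) is unsatisfied and unit — conflict.
So every satisfying assignment has b = False.

False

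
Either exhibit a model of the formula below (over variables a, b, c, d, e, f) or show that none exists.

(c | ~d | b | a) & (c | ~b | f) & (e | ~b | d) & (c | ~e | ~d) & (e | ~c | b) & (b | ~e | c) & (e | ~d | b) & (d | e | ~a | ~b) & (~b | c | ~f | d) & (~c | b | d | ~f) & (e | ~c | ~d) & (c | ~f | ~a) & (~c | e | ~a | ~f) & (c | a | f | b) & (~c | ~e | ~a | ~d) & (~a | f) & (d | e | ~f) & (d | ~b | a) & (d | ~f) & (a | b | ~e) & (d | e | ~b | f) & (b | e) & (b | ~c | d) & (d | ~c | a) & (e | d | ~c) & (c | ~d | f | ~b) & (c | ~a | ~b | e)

Try a = 0.
Try d = 1.
Try c = 1.
From the singleton clause (e), e = 1.
From the singleton clause (b), b = 1.
No clause remains; f is free.

a=0,  b=1,  c=1,  d=1,  e=1,  f=0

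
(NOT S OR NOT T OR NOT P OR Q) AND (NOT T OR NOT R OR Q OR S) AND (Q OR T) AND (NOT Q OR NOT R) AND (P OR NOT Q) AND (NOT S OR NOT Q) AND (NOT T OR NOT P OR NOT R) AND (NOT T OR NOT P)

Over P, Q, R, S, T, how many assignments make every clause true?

There are 2^5 = 32 truth assignments over (P, Q, R, S, T).
Split on Q. With Q = true, the clauses containing Q are satisfied and NOT Q drops from the rest; 1 of the 2^4 = 16 assignments to the other variables satisfy what remains.
With Q = false, by the same count on the reduced clause set, 3 assignments work.
Total: 1 + 3 = 4.

4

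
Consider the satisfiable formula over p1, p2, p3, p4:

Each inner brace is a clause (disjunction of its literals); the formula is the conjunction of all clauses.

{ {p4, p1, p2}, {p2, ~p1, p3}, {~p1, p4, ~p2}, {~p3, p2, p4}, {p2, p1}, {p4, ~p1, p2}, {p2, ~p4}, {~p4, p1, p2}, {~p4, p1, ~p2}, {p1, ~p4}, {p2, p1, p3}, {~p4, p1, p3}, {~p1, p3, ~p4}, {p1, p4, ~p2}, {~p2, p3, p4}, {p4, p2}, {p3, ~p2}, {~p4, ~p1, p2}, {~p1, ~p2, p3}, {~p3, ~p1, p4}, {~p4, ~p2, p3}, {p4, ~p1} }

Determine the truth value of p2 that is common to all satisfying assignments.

Suppose p2 = 0.
The clause (p1) is unit, so p1 = 1.
The clause (p3) is unit, so p3 = 1.
The clause (p4) is unit, so p4 = 1.
That conflicts with the unit clause (~p4).
So every satisfying assignment has p2 = True.

True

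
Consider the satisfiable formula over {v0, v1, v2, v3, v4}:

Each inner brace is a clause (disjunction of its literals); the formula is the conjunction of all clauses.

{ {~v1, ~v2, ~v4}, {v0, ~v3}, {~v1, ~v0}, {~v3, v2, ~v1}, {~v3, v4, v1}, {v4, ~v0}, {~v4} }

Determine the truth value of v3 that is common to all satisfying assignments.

Suppose v3 = 1.
Unit clause (v0) forces v0 = 1.
Unit clause (~v1) forces v1 = 0.
Unit clause (v4) forces v4 = 1.
Now (~v4) is unsatisfied and unit — conflict.
So every satisfying assignment has v3 = False.

False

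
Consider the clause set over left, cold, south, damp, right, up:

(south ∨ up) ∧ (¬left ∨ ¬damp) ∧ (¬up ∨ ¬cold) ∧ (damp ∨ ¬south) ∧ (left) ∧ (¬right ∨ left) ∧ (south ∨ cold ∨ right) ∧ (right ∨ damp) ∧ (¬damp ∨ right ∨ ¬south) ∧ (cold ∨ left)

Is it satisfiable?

Yes, satisfiable

(left) alone gives left = True.
(¬damp) alone gives damp = False.
(¬south) alone gives south = False.
(up) alone gives up = True.
(¬cold) alone gives cold = False.
(right) alone gives right = True.
All clauses are satisfied.
A satisfying assignment: left: True, cold: False, south: False, damp: False, right: True, up: True.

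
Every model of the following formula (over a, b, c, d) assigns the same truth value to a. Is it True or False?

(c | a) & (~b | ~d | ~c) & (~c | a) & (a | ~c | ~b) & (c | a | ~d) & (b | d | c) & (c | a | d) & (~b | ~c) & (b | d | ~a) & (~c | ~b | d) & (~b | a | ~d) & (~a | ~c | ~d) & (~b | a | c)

Suppose a = 0.
Unit clause (c) forces c = 1.
Now (~c) is unsatisfied and unit — conflict.
So every satisfying assignment has a = True.

True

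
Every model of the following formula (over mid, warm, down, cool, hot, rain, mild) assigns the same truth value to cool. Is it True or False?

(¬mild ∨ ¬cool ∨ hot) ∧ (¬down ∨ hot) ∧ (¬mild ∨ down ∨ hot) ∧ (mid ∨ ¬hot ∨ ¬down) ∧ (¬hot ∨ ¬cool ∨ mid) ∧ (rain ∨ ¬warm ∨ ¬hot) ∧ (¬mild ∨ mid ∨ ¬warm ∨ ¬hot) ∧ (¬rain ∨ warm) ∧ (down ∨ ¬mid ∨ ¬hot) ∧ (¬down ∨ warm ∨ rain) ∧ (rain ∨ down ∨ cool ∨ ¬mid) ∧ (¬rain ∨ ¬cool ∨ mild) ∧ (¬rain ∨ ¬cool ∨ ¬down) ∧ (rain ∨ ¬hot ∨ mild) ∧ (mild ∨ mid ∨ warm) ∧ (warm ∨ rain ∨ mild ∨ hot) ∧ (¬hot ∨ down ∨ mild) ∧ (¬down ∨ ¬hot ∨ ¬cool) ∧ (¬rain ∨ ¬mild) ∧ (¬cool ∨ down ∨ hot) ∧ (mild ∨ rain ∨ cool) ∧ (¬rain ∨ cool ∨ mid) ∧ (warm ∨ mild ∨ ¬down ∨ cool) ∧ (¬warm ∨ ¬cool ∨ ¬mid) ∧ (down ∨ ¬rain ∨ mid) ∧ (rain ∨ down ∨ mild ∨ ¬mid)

Suppose cool = True.
Case mild = False:
From the singleton clause (¬rain), rain = False.
From the singleton clause (¬hot), hot = False.
From the singleton clause (¬down), down = False.
That conflicts with the unit clause (down).
Undo mild and try mild = True.
From the singleton clause (hot), hot = True.
From the singleton clause (mid), mid = True.
From the singleton clause (down), down = True.
That conflicts with the unit clause (¬down).
Both values of mild lead to a conflict.
So every satisfying assignment has cool = False.

False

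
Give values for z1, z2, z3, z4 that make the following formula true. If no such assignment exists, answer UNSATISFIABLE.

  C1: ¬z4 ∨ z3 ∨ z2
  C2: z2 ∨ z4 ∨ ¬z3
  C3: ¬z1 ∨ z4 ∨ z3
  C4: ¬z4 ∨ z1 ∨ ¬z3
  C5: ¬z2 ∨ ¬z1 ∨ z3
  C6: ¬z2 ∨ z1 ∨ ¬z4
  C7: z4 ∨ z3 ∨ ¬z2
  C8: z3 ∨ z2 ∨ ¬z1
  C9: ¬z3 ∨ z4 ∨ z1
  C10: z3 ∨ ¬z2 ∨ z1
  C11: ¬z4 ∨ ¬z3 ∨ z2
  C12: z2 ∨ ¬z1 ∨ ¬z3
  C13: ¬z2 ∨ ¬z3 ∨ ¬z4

Branch on z4: set z4 = False.
Branch on z2: set z2 = True.
Unit clause (z3) forces z3 = True.
Unit clause (z1) forces z1 = True.
All clauses are satisfied.

z1: True,  z2: True,  z3: True,  z4: False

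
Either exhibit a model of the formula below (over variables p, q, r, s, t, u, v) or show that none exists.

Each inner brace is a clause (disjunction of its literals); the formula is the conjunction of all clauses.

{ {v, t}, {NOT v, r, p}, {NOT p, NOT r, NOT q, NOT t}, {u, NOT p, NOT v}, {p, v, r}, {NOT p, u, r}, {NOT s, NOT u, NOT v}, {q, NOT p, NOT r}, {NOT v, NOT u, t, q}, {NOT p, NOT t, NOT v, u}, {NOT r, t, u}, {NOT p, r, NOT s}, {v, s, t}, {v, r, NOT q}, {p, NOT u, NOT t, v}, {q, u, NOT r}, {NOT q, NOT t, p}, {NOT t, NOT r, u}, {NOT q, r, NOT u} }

p ↦ true,  q ↦ false,  r ↦ false,  s ↦ false,  t ↦ true,  u ↦ true,  v ↦ true

Suppose v = true.
Suppose r = false.
Unit clause (p) forces p = true.
Unit clause (u) forces u = true.
Unit clause (NOT s) forces s = false.
Unit clause (NOT q) forces q = false.
Unit clause (t) forces t = true.
This assignment satisfies each clause.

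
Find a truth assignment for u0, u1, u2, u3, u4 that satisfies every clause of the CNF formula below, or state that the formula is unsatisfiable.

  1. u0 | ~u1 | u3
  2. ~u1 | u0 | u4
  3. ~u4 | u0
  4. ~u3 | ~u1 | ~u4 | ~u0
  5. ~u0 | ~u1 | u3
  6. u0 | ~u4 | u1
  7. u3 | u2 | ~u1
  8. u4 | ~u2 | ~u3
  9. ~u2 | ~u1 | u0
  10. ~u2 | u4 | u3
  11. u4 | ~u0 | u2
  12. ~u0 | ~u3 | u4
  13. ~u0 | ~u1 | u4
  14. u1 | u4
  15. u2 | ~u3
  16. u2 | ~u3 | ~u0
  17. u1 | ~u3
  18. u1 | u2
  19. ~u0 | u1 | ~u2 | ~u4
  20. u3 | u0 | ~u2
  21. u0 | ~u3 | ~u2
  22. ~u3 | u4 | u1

UNSATISFIABLE

Branch on u4: set u4 = 0.
The clause (u1) is unit, so u1 = 1.
The clause (u0) is unit, so u0 = 1.
That conflicts with the unit clause (~u0).
Backtrack on u4: now try u4 = 1.
The clause (u0) is unit, so u0 = 1.
Branch on u3: set u3 = 0.
The clause (~u1) is unit, so u1 = 0.
The clause (u2) is unit, so u2 = 1.
That conflicts with the unit clause (~u2).
Backtrack on u3: now try u3 = 1.
The clause (~u1) is unit, so u1 = 0.
That conflicts with the unit clause (u1).
Both values of u3 lead to a conflict.
Both values of u4 lead to a conflict.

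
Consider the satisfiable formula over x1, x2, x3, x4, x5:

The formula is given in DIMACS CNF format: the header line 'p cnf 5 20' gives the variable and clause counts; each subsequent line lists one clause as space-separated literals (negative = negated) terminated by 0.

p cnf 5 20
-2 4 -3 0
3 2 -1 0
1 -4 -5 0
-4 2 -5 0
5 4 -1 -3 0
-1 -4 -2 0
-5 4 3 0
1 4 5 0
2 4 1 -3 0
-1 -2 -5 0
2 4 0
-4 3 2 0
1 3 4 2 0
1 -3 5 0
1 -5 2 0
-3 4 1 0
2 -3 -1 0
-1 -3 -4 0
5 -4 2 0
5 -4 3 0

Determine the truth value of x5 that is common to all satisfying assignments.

Suppose x5 = True.
Branch on x1: set x1 = True.
The clause (¬x2) is unit, so x2 = False.
The clause (x3) is unit, so x3 = True.
That conflicts with the unit clause (¬x3).
Undo x1 and try x1 = False.
The clause (¬x4) is unit, so x4 = False.
The clause (x3) is unit, so x3 = True.
That conflicts with the unit clause (¬x3).
Both values of x1 lead to a conflict.
So every satisfying assignment has x5 = False.

False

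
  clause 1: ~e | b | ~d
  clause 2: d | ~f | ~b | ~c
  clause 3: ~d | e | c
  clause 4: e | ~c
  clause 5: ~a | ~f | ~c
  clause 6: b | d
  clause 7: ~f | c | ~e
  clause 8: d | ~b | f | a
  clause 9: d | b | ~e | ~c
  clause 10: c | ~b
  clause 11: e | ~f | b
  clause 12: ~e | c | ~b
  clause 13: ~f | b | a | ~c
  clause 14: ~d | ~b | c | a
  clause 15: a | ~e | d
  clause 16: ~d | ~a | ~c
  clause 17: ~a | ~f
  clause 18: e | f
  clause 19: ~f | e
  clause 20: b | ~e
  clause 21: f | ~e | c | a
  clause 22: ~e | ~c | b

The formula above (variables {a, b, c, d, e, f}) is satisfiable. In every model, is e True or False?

Suppose e = 0.
The clause (~c) is unit, so c = 0.
The clause (~d) is unit, so d = 0.
The clause (b) is unit, so b = 1.
But (~b) is also a unit clause — contradiction.
So every satisfying assignment has e = True.

True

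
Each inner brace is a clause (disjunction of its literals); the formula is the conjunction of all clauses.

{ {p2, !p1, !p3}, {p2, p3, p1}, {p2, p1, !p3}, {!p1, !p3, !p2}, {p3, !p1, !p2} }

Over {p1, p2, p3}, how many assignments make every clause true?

3

There are 2^3 = 8 truth assignments over (p1, p2, p3).
Check each against the 5 clauses (columns in the order p1, p2, p3):
  F F F  ✗ fails (p2 || p3 || p1)
  F F T  ✗ fails (p2 || p1 || !p3)
  F T F  ✓ satisfies all
  F T T  ✓ satisfies all
  T F F  ✓ satisfies all
  T F T  ✗ fails (p2 || !p1 || !p3)
  T T F  ✗ fails (p3 || !p1 || !p2)
  T T T  ✗ fails (!p1 || !p3 || !p2)
3 of the 8 rows are models.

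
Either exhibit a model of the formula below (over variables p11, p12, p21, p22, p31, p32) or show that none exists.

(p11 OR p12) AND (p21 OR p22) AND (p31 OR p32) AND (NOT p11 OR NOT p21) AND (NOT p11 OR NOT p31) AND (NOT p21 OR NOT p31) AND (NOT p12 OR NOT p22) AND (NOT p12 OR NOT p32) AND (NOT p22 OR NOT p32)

UNSATISFIABLE

Try p11 = true.
(NOT p21) alone gives p21 = false.
(p22) alone gives p22 = true.
(NOT p31) alone gives p31 = false.
(p32) alone gives p32 = true.
Now (NOT p32) is unsatisfied and unit — conflict.
That branch fails; take p11 = false instead.
(p12) alone gives p12 = true.
(NOT p22) alone gives p22 = false.
(p21) alone gives p21 = true.
(NOT p31) alone gives p31 = false.
(p32) alone gives p32 = true.
Now (NOT p32) is unsatisfied and unit — conflict.
Both values of p11 lead to a conflict.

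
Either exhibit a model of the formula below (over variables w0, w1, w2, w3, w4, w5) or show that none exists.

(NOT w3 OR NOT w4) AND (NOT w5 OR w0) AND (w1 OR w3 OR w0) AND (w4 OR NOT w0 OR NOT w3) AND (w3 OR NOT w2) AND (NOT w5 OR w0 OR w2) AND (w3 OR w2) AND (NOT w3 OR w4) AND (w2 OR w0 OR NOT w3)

UNSATISFIABLE

Branch on w3: set w3 = false.
The clause (NOT w2) is unit, so w2 = false.
But (w2) is also a unit clause — contradiction.
That branch fails; take w3 = true instead.
The clause (NOT w4) is unit, so w4 = false.
But (w4) is also a unit clause — contradiction.
Neither w3 = true nor w3 = false works.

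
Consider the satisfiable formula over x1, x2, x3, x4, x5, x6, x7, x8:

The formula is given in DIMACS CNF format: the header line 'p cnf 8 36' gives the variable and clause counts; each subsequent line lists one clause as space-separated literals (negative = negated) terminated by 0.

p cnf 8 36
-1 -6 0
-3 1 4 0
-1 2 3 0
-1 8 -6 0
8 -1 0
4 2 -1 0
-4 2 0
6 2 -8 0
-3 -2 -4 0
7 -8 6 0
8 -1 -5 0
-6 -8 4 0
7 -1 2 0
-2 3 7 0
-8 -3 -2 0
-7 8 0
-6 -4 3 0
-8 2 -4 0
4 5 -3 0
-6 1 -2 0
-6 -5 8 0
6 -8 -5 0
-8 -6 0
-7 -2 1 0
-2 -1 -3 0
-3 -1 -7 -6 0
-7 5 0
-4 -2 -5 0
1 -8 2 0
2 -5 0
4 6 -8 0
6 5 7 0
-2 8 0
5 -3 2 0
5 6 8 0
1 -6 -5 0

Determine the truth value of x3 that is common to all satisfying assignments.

False

Suppose x3 = True.
Case x1 = False:
From the singleton clause (x4), x4 = True.
From the singleton clause (x2), x2 = True.
That conflicts with the unit clause (¬x2).
Backtrack on x1: now try x1 = True.
From the singleton clause (¬x6), x6 = False.
From the singleton clause (x8), x8 = True.
From the singleton clause (x2), x2 = True.
That conflicts with the unit clause (¬x2).
Either choice for x1 ends in contradiction.
So every satisfying assignment has x3 = False.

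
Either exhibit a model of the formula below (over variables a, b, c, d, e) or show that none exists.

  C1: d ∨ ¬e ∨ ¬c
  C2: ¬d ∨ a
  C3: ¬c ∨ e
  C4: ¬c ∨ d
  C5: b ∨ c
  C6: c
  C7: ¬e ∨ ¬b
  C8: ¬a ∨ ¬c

From the singleton clause (c), c = True.
From the singleton clause (e), e = True.
From the singleton clause (d), d = True.
From the singleton clause (a), a = True.
But (¬a) is also a unit clause — contradiction.

UNSATISFIABLE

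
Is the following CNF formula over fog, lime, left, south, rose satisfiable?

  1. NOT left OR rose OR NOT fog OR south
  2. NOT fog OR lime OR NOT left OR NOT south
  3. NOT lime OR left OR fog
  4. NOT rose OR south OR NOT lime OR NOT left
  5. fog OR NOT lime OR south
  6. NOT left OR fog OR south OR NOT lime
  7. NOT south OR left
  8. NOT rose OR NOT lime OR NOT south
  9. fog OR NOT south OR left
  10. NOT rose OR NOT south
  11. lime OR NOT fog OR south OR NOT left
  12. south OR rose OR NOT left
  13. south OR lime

Try south = true.
(left) alone gives left = true.
(NOT rose) alone gives rose = false.
Try fog = false.
Every clause is now satisfied; lime is unconstrained.
A satisfying assignment: fog ↦ false,  lime ↦ false,  left ↦ true,  south ↦ true,  rose ↦ false.

Yes, satisfiable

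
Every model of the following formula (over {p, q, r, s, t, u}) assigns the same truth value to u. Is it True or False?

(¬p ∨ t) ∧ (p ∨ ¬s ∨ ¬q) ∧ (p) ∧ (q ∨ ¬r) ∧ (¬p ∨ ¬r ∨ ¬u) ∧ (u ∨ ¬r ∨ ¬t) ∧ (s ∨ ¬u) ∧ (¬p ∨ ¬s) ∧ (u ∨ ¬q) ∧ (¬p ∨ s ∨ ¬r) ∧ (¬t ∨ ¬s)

Suppose u = True.
(p) alone gives p = True.
(t) alone gives t = True.
(¬r) alone gives r = False.
(s) alone gives s = True.
That conflicts with the unit clause (¬s).
So every satisfying assignment has u = False.

False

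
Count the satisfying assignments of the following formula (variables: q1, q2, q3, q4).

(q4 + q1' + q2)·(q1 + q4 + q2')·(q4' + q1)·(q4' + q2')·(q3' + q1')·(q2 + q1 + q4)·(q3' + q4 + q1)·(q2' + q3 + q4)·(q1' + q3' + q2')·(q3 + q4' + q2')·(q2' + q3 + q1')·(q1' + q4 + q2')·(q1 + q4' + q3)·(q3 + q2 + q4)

There are 2^4 = 16 truth assignments over (q1, q2, q3, q4).
Split on q1. With q1 = 1, the clauses containing q1 are satisfied and q1' drops from the rest; 1 of the 2^3 = 8 assignments to the other variables satisfy what remains.
With q1 = 0, by the same count on the reduced clause set, 0 assignments work.
(One model: q1=T, q2=F, q3=F, q4=T.)
Total: 1 + 0 = 1.

1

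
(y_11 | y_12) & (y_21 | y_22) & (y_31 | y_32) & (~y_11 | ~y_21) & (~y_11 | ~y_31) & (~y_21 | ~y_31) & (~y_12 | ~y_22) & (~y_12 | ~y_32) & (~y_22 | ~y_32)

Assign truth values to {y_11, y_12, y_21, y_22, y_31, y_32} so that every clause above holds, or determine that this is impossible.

Case y_11 = 1:
Unit clause (~y_21) forces y_21 = 0.
Unit clause (y_22) forces y_22 = 1.
Unit clause (~y_31) forces y_31 = 0.
Unit clause (y_32) forces y_32 = 1.
But (~y_32) is also a unit clause — contradiction.
Undo y_11 and try y_11 = 0.
Unit clause (y_12) forces y_12 = 1.
Unit clause (~y_22) forces y_22 = 0.
Unit clause (y_21) forces y_21 = 1.
Unit clause (~y_31) forces y_31 = 0.
Unit clause (y_32) forces y_32 = 1.
But (~y_32) is also a unit clause — contradiction.
Both values of y_11 lead to a conflict.

UNSATISFIABLE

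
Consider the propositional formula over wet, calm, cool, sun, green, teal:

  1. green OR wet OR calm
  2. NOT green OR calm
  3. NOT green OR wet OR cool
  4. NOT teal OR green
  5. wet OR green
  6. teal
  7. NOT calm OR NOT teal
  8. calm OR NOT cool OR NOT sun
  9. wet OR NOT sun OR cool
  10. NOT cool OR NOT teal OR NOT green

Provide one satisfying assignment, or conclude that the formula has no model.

UNSATISFIABLE

From the singleton clause (teal), teal = true.
From the singleton clause (green), green = true.
From the singleton clause (calm), calm = true.
That conflicts with the unit clause (NOT calm).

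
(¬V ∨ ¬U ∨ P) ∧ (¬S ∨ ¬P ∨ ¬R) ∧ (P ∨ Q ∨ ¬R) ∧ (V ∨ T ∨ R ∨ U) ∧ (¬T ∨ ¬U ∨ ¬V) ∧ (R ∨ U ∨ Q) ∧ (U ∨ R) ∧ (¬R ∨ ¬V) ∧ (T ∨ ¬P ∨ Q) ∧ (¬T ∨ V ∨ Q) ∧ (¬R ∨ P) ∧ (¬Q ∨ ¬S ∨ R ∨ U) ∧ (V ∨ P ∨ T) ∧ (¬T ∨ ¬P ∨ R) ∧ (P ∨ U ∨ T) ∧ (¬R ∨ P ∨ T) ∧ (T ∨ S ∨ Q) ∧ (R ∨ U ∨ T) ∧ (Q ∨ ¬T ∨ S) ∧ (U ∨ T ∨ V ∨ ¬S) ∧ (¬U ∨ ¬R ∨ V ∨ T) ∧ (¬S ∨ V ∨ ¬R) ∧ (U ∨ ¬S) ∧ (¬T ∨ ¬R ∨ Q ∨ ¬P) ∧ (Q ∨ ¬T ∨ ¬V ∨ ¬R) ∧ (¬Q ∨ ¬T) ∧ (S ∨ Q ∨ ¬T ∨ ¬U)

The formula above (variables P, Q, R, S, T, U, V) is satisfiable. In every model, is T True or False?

Suppose T = True.
Unit clause (¬Q) forces Q = False.
Unit clause (V) forces V = True.
Unit clause (¬U) forces U = False.
Unit clause (R) forces R = True.
Now (¬R) is unsatisfied and unit — conflict.
So every satisfying assignment has T = False.

False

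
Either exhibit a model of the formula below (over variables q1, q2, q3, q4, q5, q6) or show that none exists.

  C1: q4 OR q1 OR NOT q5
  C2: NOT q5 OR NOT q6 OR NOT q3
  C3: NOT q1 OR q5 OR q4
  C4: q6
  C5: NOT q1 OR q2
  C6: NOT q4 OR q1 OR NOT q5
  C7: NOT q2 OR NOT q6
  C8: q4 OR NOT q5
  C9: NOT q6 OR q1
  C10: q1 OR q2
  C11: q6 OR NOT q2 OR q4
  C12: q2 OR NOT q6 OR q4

UNSATISFIABLE

(q6) alone gives q6 = true.
(NOT q2) alone gives q2 = false.
(NOT q1) alone gives q1 = false.
But (q1) is also a unit clause — contradiction.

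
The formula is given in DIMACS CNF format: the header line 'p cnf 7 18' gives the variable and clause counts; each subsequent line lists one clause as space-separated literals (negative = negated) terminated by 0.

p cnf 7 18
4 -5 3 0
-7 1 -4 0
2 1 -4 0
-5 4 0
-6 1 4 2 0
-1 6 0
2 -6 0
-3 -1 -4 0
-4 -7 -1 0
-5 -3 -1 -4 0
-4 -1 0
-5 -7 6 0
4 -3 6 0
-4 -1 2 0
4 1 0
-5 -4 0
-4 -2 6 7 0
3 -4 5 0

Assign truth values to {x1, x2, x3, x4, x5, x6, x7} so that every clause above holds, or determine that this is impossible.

x1=True, x2=True, x3=False, x4=False, x5=False, x6=True, x7=True

Case x5 = False:
Case x1 = True:
From the singleton clause (x6), x6 = True.
From the singleton clause (x2), x2 = True.
From the singleton clause (¬x4), x4 = False.
No clause remains; x3, x7 are free.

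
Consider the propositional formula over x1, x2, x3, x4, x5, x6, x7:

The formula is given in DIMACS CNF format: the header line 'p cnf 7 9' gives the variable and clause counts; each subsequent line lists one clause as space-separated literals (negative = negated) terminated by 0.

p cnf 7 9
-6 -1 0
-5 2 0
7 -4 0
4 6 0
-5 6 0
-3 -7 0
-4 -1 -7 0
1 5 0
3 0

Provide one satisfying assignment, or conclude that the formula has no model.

x1 ↦ False, x2 ↦ True, x3 ↦ True, x4 ↦ False, x5 ↦ True, x6 ↦ True, x7 ↦ False

The clause (x3) is unit, so x3 = True.
The clause (¬x7) is unit, so x7 = False.
The clause (¬x4) is unit, so x4 = False.
The clause (x6) is unit, so x6 = True.
The clause (¬x1) is unit, so x1 = False.
The clause (x5) is unit, so x5 = True.
The clause (x2) is unit, so x2 = True.
All clauses are satisfied.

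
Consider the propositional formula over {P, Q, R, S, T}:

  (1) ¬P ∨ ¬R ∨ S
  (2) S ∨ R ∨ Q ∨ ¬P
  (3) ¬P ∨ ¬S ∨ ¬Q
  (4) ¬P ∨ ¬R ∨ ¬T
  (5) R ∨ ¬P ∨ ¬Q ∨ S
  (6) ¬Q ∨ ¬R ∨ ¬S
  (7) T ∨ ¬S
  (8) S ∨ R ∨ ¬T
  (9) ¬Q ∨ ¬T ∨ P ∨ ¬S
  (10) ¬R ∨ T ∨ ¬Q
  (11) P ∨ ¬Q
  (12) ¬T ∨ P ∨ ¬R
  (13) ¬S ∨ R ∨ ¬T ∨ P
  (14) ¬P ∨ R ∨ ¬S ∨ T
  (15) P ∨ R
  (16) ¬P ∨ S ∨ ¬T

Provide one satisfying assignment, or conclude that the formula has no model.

Try T = False.
Unit clause (¬S) forces S = False.
Try P = False.
Unit clause (¬Q) forces Q = False.
Unit clause (R) forces R = True.
All clauses are satisfied.

P: False; Q: False; R: True; S: False; T: False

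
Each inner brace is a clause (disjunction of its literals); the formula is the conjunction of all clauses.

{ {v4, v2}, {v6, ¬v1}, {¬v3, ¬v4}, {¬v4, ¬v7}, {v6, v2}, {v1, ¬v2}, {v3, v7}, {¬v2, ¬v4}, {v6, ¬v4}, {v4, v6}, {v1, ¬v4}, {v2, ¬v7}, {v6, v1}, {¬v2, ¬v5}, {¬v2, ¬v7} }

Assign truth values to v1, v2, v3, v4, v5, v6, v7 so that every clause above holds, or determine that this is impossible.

Branch on v4: set v4 = False.
Unit clause (v2) forces v2 = True.
Unit clause (v1) forces v1 = True.
Unit clause (v6) forces v6 = True.
Unit clause (¬v5) forces v5 = False.
Unit clause (¬v7) forces v7 = False.
Unit clause (v3) forces v3 = True.
This assignment satisfies each clause.

v1 ↦ True,  v2 ↦ True,  v3 ↦ True,  v4 ↦ False,  v5 ↦ False,  v6 ↦ True,  v7 ↦ False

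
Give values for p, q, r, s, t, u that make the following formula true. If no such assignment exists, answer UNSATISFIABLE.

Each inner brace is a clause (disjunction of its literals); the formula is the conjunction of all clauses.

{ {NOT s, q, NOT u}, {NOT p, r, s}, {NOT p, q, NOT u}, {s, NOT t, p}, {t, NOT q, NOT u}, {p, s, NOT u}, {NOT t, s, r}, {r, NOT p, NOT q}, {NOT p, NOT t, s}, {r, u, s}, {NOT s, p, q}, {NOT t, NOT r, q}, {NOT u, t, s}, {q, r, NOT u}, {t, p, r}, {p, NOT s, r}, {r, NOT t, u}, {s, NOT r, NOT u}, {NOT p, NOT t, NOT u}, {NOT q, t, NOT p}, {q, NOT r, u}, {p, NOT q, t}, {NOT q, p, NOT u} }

p=true, q=false, r=false, s=true, t=false, u=false

Case s = true:
Case q = false:
The clause (NOT u) is unit, so u = false.
The clause (p) is unit, so p = true.
The clause (NOT r) is unit, so r = false.
The clause (NOT t) is unit, so t = false.
Every clause now holds.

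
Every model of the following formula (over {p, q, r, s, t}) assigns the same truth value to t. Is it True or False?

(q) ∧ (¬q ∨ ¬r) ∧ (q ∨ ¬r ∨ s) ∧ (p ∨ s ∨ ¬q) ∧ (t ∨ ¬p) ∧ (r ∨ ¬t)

False

Suppose t = True.
(q) alone gives q = True.
(¬r) alone gives r = False.
Now (r) is unsatisfied and unit — conflict.
So every satisfying assignment has t = False.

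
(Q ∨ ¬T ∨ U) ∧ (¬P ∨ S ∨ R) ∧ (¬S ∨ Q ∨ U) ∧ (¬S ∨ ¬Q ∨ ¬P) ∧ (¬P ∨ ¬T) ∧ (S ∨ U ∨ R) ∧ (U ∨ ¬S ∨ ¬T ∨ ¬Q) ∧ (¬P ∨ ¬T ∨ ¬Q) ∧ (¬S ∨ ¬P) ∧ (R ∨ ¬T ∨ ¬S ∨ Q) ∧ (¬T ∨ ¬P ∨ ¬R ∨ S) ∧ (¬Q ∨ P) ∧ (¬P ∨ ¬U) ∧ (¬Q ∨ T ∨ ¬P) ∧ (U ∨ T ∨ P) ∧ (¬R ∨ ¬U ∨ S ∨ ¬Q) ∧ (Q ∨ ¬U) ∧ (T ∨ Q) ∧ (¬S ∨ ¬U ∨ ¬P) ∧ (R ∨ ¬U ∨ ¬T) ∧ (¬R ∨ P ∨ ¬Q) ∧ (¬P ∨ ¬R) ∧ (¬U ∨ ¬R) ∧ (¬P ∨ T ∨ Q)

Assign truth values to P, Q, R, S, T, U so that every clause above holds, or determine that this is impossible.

Case P = False:
The clause (¬Q) is unit, so Q = False.
The clause (¬U) is unit, so U = False.
The clause (¬T) is unit, so T = False.
Now (T) is unsatisfied and unit — conflict.
So P must be the other value — set P = True.
The clause (¬T) is unit, so T = False.
The clause (¬S) is unit, so S = False.
The clause (R) is unit, so R = True.
Now (¬R) is unsatisfied and unit — conflict.
Both values of P lead to a conflict.

UNSATISFIABLE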